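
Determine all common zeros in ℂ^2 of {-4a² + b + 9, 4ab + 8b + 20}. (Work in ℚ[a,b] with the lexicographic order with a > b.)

{(-1, -5), (-1/2 + sqrt(14)/2, 6 - 2*sqrt(14)), (-sqrt(14)/2 - 1/2, 6 + 2*sqrt(14))}

Compute a lex Gröbner basis by Buchberger's algorithm.
f_1 = -4a² + b + 9, LT = a².
f_2 = 4ab + 8b + 20, LT = ab.

S(f_1,f_2): lcm = a²b. S = -2ab - 5a - ¼b² - 9/4b.
  leading term ab: subtract (-½)·f_2 from -2ab - 5a - ¼b² - 9/4b → -5a - ¼b² + 7/4b + 10
  leading term a: no divisor's leading term divides it; move -5a to the remainder.
  leading term b²: no divisor's leading term divides it; move -¼b² to the remainder.
  leading term b: no divisor's leading term divides it; move 7/4b to the remainder.
  leading term 1: no divisor's leading term divides it; move 10 to the remainder.
  remainder -5a - ¼b² + 7/4b + 10 ≠ 0; add h_3 = -5a - ¼b² + 7/4b + 10 to the basis.

S(f_2,h_3): lcm = ab. S = -1/20b³ + 7/20b² + 4b + 5.
  leading term b³: no divisor's leading term divides it; move -1/20b³ to the remainder.
  leading term b²: no divisor's leading term divides it; move 7/20b² to the remainder.
  leading term b: no divisor's leading term divides it; move 4b to the remainder.
  leading term 1: no divisor's leading term divides it; move 5 to the remainder.
  remainder -1/20b³ + 7/20b² + 4b + 5 ≠ 0; add h_4 = -1/20b³ + 7/20b² + 4b + 5 to the basis.

The other S-polynomials (S(f_1,h_3), S(f_1,h_4), S(f_2,h_4), S(h_3,h_4)) all reduce to 0 modulo the current basis, so we have a Gröbner basis.
Inter-reduce: drop elements whose leading term is divisible by another's, tail-reduce, and make monic.
Reduced Gröbner basis: {a + 1/20b² - 7/20b - 2, b³ - 7b² - 80b - 100}.

From the last basis element, b³ - 7b² - 80b - 100 = 0, so b takes values in {-5, 6 - 2*sqrt(14), 6 + 2*sqrt(14)}. Each choice, substituted upward through the basis, yields the corresponding point(s) of the solution set.
  b = -5: the earlier basis element becomes a + 1 = 0, giving a = -1 — point (-1, -5).
  b = 6 - 2*sqrt(14): the earlier basis element becomes a - sqrt(14)/2 + 1/2 = 0, giving a = -1/2 + sqrt(14)/2 — point (-1/2 + sqrt(14)/2, 6 - 2*sqrt(14)).
  b = 6 + 2*sqrt(14): the earlier basis element becomes a + 1/2 + sqrt(14)/2 = 0, giving a = -sqrt(14)/2 - 1/2 — point (-sqrt(14)/2 - 1/2, 6 + 2*sqrt(14)).
This is the nonlinear analogue of row-reducing a linear system.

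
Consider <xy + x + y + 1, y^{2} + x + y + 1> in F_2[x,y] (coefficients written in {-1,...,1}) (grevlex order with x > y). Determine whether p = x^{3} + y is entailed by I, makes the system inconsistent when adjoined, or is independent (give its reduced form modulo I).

x^{3} + y is independent of I; its normal form modulo I is x + y.

First compute the reduced Gröbner basis of I by Buchberger's algorithm.
f_1 = xy + x + y + 1, LT = xy.
f_2 = y^{2} + x + y + 1, LT = y^{2}.

S(f_1,f_2): lcm = xy^{2}. S = x^{2} + y^{2} + x + y.
  leading term x^{2}: no divisor's leading term divides it; move x^{2} to the remainder.
  leading term y^{2}: subtract (1)·f_2 from y^{2} + x + y → 1
  leading term 1: no divisor's leading term divides it; move 1 to the remainder.
  remainder x^{2} + 1 ≠ 0; add h_3 = x^{2} + 1 to the basis.

The other S-polynomials (S(f_1,h_3), S(f_2,h_3)) all reduce to 0 modulo the current basis, so we have a Gröbner basis.
Inter-reduce: drop elements whose leading term is divisible by another's, tail-reduce, and make monic.
Reduced Gröbner basis: {x^{2} + 1, xy + x + y + 1, y^{2} + x + y + 1}.
Label its elements g_1 = x^{2} + 1, g_2 = xy + x + y + 1, g_3 = y^{2} + x + y + 1.

Reduce p = x^{3} + y modulo G:
  leading term x^{3}: subtract (x)·g_1 from x^{3} + y → x + y
  leading term x: no divisor's leading term divides it; move x to the remainder.
  leading term y: no divisor's leading term divides it; move y to the remainder.
  normal form = x + y.
The normal form is nonzero, so p ∉ I. Since p minus its normal form lies in I, I + (p) = I + (r) where r = x + y; decide whether this ideal is the whole ring.
Run Buchberger on G together with r (pairs among the g_i already reduce to 0 since G is a Gröbner basis):
g_1 = x^{2} + 1, LT = x^{2}.
g_2 = xy + x + y + 1, LT = xy.
g_3 = y^{2} + x + y + 1, LT = y^{2}.
r = x + y, LT = x.

The S-polynomials (S(g_1,g_2), S(g_1,g_3), S(g_1,r), S(g_2,g_3), S(g_2,r), S(g_3,r)) all reduce to 0 modulo the current basis, so we have a Gröbner basis.
Inter-reduce: drop elements whose leading term is divisible by another's, tail-reduce, and make monic.
Reduced Gröbner basis: {y^{2} + 1, x + y}.
The reduced Gröbner basis of I + (p) is {y^{2} + 1, x + y} ≠ {1}, a proper ideal, so the enlarged system stays consistent: p is independent of I, with normal form x + y.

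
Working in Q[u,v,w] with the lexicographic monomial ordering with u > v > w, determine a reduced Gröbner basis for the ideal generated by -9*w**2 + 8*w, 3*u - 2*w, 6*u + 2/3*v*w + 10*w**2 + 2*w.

f_1 = -9*w**2 + 8*w, LT = w**2.
f_2 = 3*u - 2*w, LT = u.
f_3 = 6*u + 2/3*v*w + 10*w**2 + 2*w, LT = u.

S(f_1,f_2): leading monomials are coprime, so the S-polynomial reduces to 0 (Buchberger's first criterion).
S(f_1,f_3): leading monomials are coprime, so the S-polynomial reduces to 0 (Buchberger's first criterion).
S(f_2,f_3): lcm = u. S = -1/9*v*w - 5/3*w**2 - w.
  leading term v*w: no divisor's leading term divides it; move -1/9*v*w to the remainder.
  leading term w**2: subtract (5/27)·f_1 from -5/3*w**2 - w → -67/27*w
  leading term w: no divisor's leading term divides it; move -67/27*w to the remainder.
  remainder -1/9*v*w - 67/27*w ≠ 0; add g_4 = -1/9*v*w - 67/27*w to the basis.

S(f_1,g_4): lcm = v*w**2. S = -8/9*v*w - 67/3*w**2.
  leading term v*w: subtract (8)·g_4 from -8/9*v*w - 67/3*w**2 → -67/3*w**2 + 536/27*w
  leading term w**2: subtract (67/27)·f_1 from -67/3*w**2 + 536/27*w → 0
  remainder 0.

S(f_2,g_4): leading monomials are coprime, so the S-polynomial reduces to 0 (Buchberger's first criterion).
S(f_3,g_4): leading monomials are coprime, so the S-polynomial reduces to 0 (Buchberger's first criterion).
Every S-polynomial of the final basis reduces to 0, so we have a Gröbner basis.
Inter-reduce: drop elements whose leading term is divisible by another's, tail-reduce, and make monic.

G = {u - 2/3*w, v*w + 67/3*w, w**2 - 8/9*w}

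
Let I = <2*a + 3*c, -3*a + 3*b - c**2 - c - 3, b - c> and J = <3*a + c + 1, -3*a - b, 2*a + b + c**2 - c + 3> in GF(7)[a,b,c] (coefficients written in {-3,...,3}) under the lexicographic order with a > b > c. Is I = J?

No, the ideals differ.

Two ideals are equal iff their reduced Gröbner bases coincide (the reduced basis is unique for a fixed ordering).
Buchberger on the first generating set:
f_1 = 2*a + 3*c, LT = a.
f_2 = -3*a + 3*b - c**2 - c - 3, LT = a.
f_3 = b - c, LT = b.

S(f_1,f_2): lcm = a. S = b + 2*c**2 - 1.
  leading term b: subtract (1)·f_3 from b + 2*c**2 - 1 → 2*c**2 + c - 1
  leading term c**2: no divisor's leading term divides it; move 2*c**2 to the remainder.
  leading term c: no divisor's leading term divides it; move c to the remainder.
  leading term 1: no divisor's leading term divides it; move -1 to the remainder.
  remainder 2*c**2 + c - 1 ≠ 0; add g_4 = 2*c**2 + c - 1 to the basis.

S(f_1,f_3): leading monomials are coprime, so the S-polynomial reduces to 0 (Buchberger's first criterion).
S(f_2,f_3): leading monomials are coprime, so the S-polynomial reduces to 0 (Buchberger's first criterion).
S(f_1,g_4): leading monomials are coprime, so the S-polynomial reduces to 0 (Buchberger's first criterion).
S(f_2,g_4): leading monomials are coprime, so the S-polynomial reduces to 0 (Buchberger's first criterion).
S(f_3,g_4): leading monomials are coprime, so the S-polynomial reduces to 0 (Buchberger's first criterion).
Every S-polynomial of the final basis reduces to 0, so we have a Gröbner basis.
Inter-reduce: drop elements whose leading term is divisible by another's, tail-reduce, and make monic.
Reduced Gröbner basis: {a - 2*c, b - c, c**2 - 3*c + 3}.

Buchberger on the second generating set:
h_1 = 3*a + c + 1, LT = a.
h_2 = -3*a - b, LT = a.
h_3 = 2*a + b + c**2 - c + 3, LT = a.

S(h_1,h_2): lcm = a. S = 2*b - 2*c - 2.
  leading term b: no divisor's leading term divides it; move 2*b to the remainder.
  leading term c: no divisor's leading term divides it; move -2*c to the remainder.
  leading term 1: no divisor's leading term divides it; move -2 to the remainder.
  remainder 2*b - 2*c - 2 ≠ 0; add k_4 = 2*b - 2*c - 2 to the basis.

S(h_1,h_3): lcm = a. S = 3*b + 3*c**2 + 2*c.
  leading term b: subtract (-2)·k_4 from 3*b + 3*c**2 + 2*c → 3*c**2 - 2*c + 3
  leading term c**2: no divisor's leading term divides it; move 3*c**2 to the remainder.
  leading term c: no divisor's leading term divides it; move -2*c to the remainder.
  leading term 1: no divisor's leading term divides it; move 3 to the remainder.
  remainder 3*c**2 - 2*c + 3 ≠ 0; add k_5 = 3*c**2 - 2*c + 3 to the basis.

S(h_2,h_3): lcm = a. S = b + 3*c**2 - 3*c + 2.
  leading term b: subtract (-3)·k_4 from b + 3*c**2 - 3*c + 2 → 3*c**2 - 2*c + 3
  leading term c**2: subtract (1)·k_5 from 3*c**2 - 2*c + 3 → 0
  remainder 0.

S(h_1,k_4): leading monomials are coprime, so the S-polynomial reduces to 0 (Buchberger's first criterion).
S(h_2,k_4): leading monomials are coprime, so the S-polynomial reduces to 0 (Buchberger's first criterion).
S(h_3,k_4): leading monomials are coprime, so the S-polynomial reduces to 0 (Buchberger's first criterion).
S(h_1,k_5): leading monomials are coprime, so the S-polynomial reduces to 0 (Buchberger's first criterion).
S(h_2,k_5): leading monomials are coprime, so the S-polynomial reduces to 0 (Buchberger's first criterion).
S(h_3,k_5): leading monomials are coprime, so the S-polynomial reduces to 0 (Buchberger's first criterion).
S(k_4,k_5): leading monomials are coprime, so the S-polynomial reduces to 0 (Buchberger's first criterion).
Every S-polynomial of the final basis reduces to 0, so we have a Gröbner basis.
Inter-reduce: drop elements whose leading term is divisible by another's, tail-reduce, and make monic.
Reduced Gröbner basis: {a - 2*c - 2, b - c - 1, c**2 - 3*c + 1}.

The bases are distinct; the ideals are different.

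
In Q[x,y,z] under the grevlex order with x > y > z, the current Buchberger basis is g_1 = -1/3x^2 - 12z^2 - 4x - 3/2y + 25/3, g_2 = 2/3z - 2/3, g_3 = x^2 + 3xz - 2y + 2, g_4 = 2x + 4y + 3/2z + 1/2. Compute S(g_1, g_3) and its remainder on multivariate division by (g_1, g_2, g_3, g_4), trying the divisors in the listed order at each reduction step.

lcm(LM(g_1), LM(g_3)) = x^2.
S = (lcm/LT(g_1))·g_1 − (lcm/LT(g_3))·g_3 = -3xz + 36z^2 + 12x + 13/2y - 27.
Reduce S modulo (g_1, g_2, g_3, g_4) in that order:
  leading term xz: subtract (-9/2x)·g_2 from -3xz + 36z^2 + 12x + 13/2y - 27 → 36z^2 + 9x + 13/2y - 27
  leading term z^2: subtract (54z)·g_2 from 36z^2 + 9x + 13/2y - 27 → 9x + 13/2y + 36z - 27
  leading term x: subtract (9/2)·g_4 from 9x + 13/2y + 36z - 27 → -23/2y + 117/4z - 117/4
  leading term y: no divisor's leading term divides it; move -23/2y to the remainder.
  leading term z: subtract (351/8)·g_2 from 117/4z - 117/4 → 0
The remainder -23/2y is nonzero, so it would be added as the next basis element.

S(g_1, g_3) = -3xz + 36z^2 + 12x + 13/2y - 27; remainder on division = -23/2y.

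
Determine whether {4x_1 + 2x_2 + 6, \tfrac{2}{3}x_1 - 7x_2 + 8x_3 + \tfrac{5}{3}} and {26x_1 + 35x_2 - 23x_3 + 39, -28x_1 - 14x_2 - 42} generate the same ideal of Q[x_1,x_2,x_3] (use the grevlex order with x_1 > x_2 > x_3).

Since reduced Gröbner bases are canonical representatives of ideals under a given ordering, it suffices to compute and compare them.
Buchberger on the first generating set:
f_1 = 4x_1 + 2x_2 + 6, LT = x_1.
f_2 = \tfrac{2}{3}x_1 - 7x_2 + 8x_3 + \tfrac{5}{3}, LT = x_1.

S(f_1,f_2): lcm = x_1. S = 11x_2 - 12x_3 - 1.
  leading term x_2: no divisor's leading term divides it; move 11x_2 to the remainder.
  leading term x_3: no divisor's leading term divides it; move -12x_3 to the remainder.
  leading term 1: no divisor's leading term divides it; move -1 to the remainder.
  remainder 11x_2 - 12x_3 - 1 ≠ 0; add g_3 = 11x_2 - 12x_3 - 1 to the basis.

The other S-polynomials (S(f_1,g_3), S(f_2,g_3)) all reduce to 0 modulo the current basis, so we have a Gröbner basis.
Inter-reduce: drop elements whose leading term is divisible by another's, tail-reduce, and make monic.
Reduced Gröbner basis: {x_1 + \tfrac{6}{11}x_3 + \tfrac{17}{11}, x_2 - \tfrac{12}{11}x_3 - \tfrac{1}{11}}.

Buchberger on the second generating set:
h_1 = 26x_1 + 35x_2 - 23x_3 + 39, LT = x_1.
h_2 = -28x_1 - 14x_2 - 42, LT = x_1.

S(h_1,h_2): lcm = x_1. S = \tfrac{11}{13}x_2 - \tfrac{23}{26}x_3.
  leading term x_2: no divisor's leading term divides it; move \tfrac{11}{13}x_2 to the remainder.
  leading term x_3: no divisor's leading term divides it; move -\tfrac{23}{26}x_3 to the remainder.
  remainder \tfrac{11}{13}x_2 - \tfrac{23}{26}x_3 ≠ 0; add k_3 = \tfrac{11}{13}x_2 - \tfrac{23}{26}x_3 to the basis.

The other S-polynomials (S(h_1,k_3), S(h_2,k_3)) all reduce to 0 modulo the current basis, so we have a Gröbner basis.
Inter-reduce: drop elements whose leading term is divisible by another's, tail-reduce, and make monic.
Reduced Gröbner basis: {x_1 + \tfrac{23}{44}x_3 + \tfrac{3}{2}, x_2 - \tfrac{23}{22}x_3}.

Since the reduced bases disagree, the two ideals are not the same.

No, the ideals differ.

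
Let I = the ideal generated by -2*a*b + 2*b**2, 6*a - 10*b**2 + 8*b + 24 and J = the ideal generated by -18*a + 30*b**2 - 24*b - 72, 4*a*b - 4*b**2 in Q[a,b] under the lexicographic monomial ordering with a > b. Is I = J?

Since reduced Gröbner bases are canonical representatives of ideals under a given ordering, it suffices to compute and compare them.
Buchberger on the first generating set:
f_1 = -2*a*b + 2*b**2, LT = a*b.
f_2 = 6*a - 10*b**2 + 8*b + 24, LT = a.

S(f_1,f_2): lcm = a*b. S = 5/3*b**3 - 7/3*b**2 - 4*b.
  leading term b**3: no divisor's leading term divides it; move 5/3*b**3 to the remainder.
  leading term b**2: no divisor's leading term divides it; move -7/3*b**2 to the remainder.
  leading term b: no divisor's leading term divides it; move -4*b to the remainder.
  remainder 5/3*b**3 - 7/3*b**2 - 4*b ≠ 0; add g_3 = 5/3*b**3 - 7/3*b**2 - 4*b to the basis.

The other S-polynomials (S(f_1,g_3), S(f_2,g_3)) all reduce to 0 modulo the current basis, so we have a Gröbner basis.
Inter-reduce: drop elements whose leading term is divisible by another's, tail-reduce, and make monic.
Reduced Gröbner basis: {a - 5/3*b**2 + 4/3*b + 4, b**3 - 7/5*b**2 - 12/5*b}.

Buchberger on the second generating set:
h_1 = -18*a + 30*b**2 - 24*b - 72, LT = a.
h_2 = 4*a*b - 4*b**2, LT = a*b.

S(h_1,h_2): lcm = a*b. S = -5/3*b**3 + 7/3*b**2 + 4*b.
  leading term b**3: no divisor's leading term divides it; move -5/3*b**3 to the remainder.
  leading term b**2: no divisor's leading term divides it; move 7/3*b**2 to the remainder.
  leading term b: no divisor's leading term divides it; move 4*b to the remainder.
  remainder -5/3*b**3 + 7/3*b**2 + 4*b ≠ 0; add k_3 = -5/3*b**3 + 7/3*b**2 + 4*b to the basis.

The other S-polynomials (S(h_1,k_3), S(h_2,k_3)) all reduce to 0 modulo the current basis, so we have a Gröbner basis.
Inter-reduce: drop elements whose leading term is divisible by another's, tail-reduce, and make monic.
Reduced Gröbner basis: {a - 5/3*b**2 + 4/3*b + 4, b**3 - 7/5*b**2 - 12/5*b}.

Same reduced basis, so the two generating sets span the same ideal.
The same test decides containment: I ⊆ J iff every generator of I reduces to 0 modulo a Gröbner basis of J.

Yes, the ideals are equal.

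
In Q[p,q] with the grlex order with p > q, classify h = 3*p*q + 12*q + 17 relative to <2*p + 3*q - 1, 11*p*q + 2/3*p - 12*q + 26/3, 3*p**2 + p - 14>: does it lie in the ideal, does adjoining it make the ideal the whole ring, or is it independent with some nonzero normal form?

Adjoining 3*p*q + 12*q + 17 makes the ideal the whole ring: the system is inconsistent.

First compute the reduced Gröbner basis of I by Buchberger's algorithm.
f_1 = 2*p + 3*q - 1, LT = p.
f_2 = 11*p*q + 2/3*p - 12*q + 26/3, LT = p*q.
f_3 = 3*p**2 + p - 14, LT = p**2.

S(f_1,f_2): lcm = p*q. S = 3/2*q**2 - 2/33*p + 13/22*q - 26/33.
  leading term q**2: no divisor's leading term divides it; move 3/2*q**2 to the remainder.
  leading term p: subtract (-1/33)·f_1 from -2/33*p + 13/22*q - 26/33 → 15/22*q - 9/11
  leading term q: no divisor's leading term divides it; move 15/22*q to the remainder.
  leading term 1: no divisor's leading term divides it; move -9/11 to the remainder.
  remainder 3/2*q**2 + 15/22*q - 9/11 ≠ 0; add k_4 = 3/2*q**2 + 15/22*q - 9/11 to the basis.

S(f_1,f_3): lcm = p**2. S = 3/2*p*q - 5/6*p + 14/3.
  leading term p*q: subtract (3/4*q)·f_1 from 3/2*p*q - 5/6*p + 14/3 → -9/4*q**2 - 5/6*p + 3/4*q + 14/3
  leading term q**2: subtract (-3/2)·k_4 from -9/4*q**2 - 5/6*p + 3/4*q + 14/3 → -5/6*p + 39/22*q + 227/66
  leading term p: subtract (-5/12)·f_1 from -5/6*p + 39/22*q + 227/66 → 133/44*q + 133/44
  leading term q: no divisor's leading term divides it; move 133/44*q to the remainder.
  leading term 1: no divisor's leading term divides it; move 133/44 to the remainder.
  remainder 133/44*q + 133/44 ≠ 0; add k_5 = 133/44*q + 133/44 to the basis.

The other S-polynomials (S(f_2,f_3), S(f_1,k_4), S(f_2,k_4), S(f_3,k_4), S(f_1,k_5), S(f_2,k_5), S(f_3,k_5), S(k_4,k_5)) all reduce to 0 modulo the current basis, so we have a Gröbner basis.
Inter-reduce: drop elements whose leading term is divisible by another's, tail-reduce, and make monic.
Reduced Gröbner basis: {p - 2, q + 1}.
Label its elements g_1 = p - 2, g_2 = q + 1.

Reduce h = 3*p*q + 12*q + 17 modulo G:
  leading term p*q: subtract (3*q)·g_1 from 3*p*q + 12*q + 17 → 18*q + 17
  leading term q: subtract (18)·g_2 from 18*q + 17 → -1
  leading term 1: no divisor's leading term divides it; move -1 to the remainder.
  normal form = -1.
The normal form is nonzero, so h ∉ I. Since h minus its normal form lies in I, I + (h) = I + (r) where r = -1; decide whether this ideal is the whole ring.
Here r = -1 is a nonzero constant, hence a unit: 1 ∈ I + (h), the Gröbner basis of I + (h) is {1}, and the enlarged system has no common solution — adjoining h is inconsistent.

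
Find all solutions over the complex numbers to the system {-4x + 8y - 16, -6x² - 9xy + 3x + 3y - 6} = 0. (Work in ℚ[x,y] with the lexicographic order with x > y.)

Compute a lex Gröbner basis by Buchberger's algorithm.
f_1 = -4x + 8y - 16, LT = x.
f_2 = -6x² - 9xy + 3x + 3y - 6, LT = x².

S(f_1,f_2): lcm = x². S = -7/2xy + 9/2x + ½y - 1.
  leading term xy: subtract (⅞y)·f_1 from -7/2xy + 9/2x + ½y - 1 → 9/2x - 7y² + 29/2y - 1
  leading term x: subtract (-9/8)·f_1 from 9/2x - 7y² + 29/2y - 1 → -7y² + 47/2y - 19
  leading term y²: no divisor's leading term divides it; move -7y² to the remainder.
  leading term y: no divisor's leading term divides it; move 47/2y to the remainder.
  leading term 1: no divisor's leading term divides it; move -19 to the remainder.
  remainder -7y² + 47/2y - 19 ≠ 0; add h_3 = -7y² + 47/2y - 19 to the basis.

S(f_1,h_3): leading monomials are coprime, so the S-polynomial reduces to 0 (Buchberger's first criterion).
S(f_2,h_3): leading monomials are coprime, so the S-polynomial reduces to 0 (Buchberger's first criterion).
Every S-polynomial of the final basis reduces to 0, so we have a Gröbner basis.
Inter-reduce: drop elements whose leading term is divisible by another's, tail-reduce, and make monic.
Reduced Gröbner basis: {x - 2y + 4, y² - 47/14y + 19/7}.

A lex Gröbner basis eliminates variables successively. Here y² - 47/14y + 19/7 depends only on y, with roots {19/14, 2}; lifting each root through the earlier basis elements recovers the full solutions.
  y = 19/14: the earlier basis element becomes x + 9/7 = 0, giving x = -9/7 — point (-9/7, 19/14).
  y = 2: the earlier basis element becomes x = 0, giving x = 0 — point (0, 2).

{(-9/7, 19/14), (0, 2)}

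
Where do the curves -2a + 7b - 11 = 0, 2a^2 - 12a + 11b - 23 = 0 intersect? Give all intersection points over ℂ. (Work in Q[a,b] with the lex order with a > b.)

{(-4/7, 69/49), (5, 3)}

Compute a lex Gröbner basis by Buchberger's algorithm.
f_1 = -2a + 7b - 11, LT = a.
f_2 = 2a^2 - 12a + 11b - 23, LT = a^2.

S(f_1,f_2): lcm = a^2. S = -7/2ab + 23/2a - 11/2b + 23/2.
  reduce S modulo (f_1, f_2):
  remainder -49/4b^2 + 54b - 207/4 ≠ 0; add h_3 = -49/4b^2 + 54b - 207/4 to the basis.

The other S-polynomials (S(f_1,h_3), S(f_2,h_3)) all reduce to 0 modulo the current basis, so we have a Gröbner basis.
Inter-reduce: drop elements whose leading term is divisible by another's, tail-reduce, and make monic.
Reduced Gröbner basis: {a - 7/2b + 11/2, b^2 - 216/49b + 207/49}.

Since the basis is lex-ordered, b^2 - 216/49b + 207/49 is univariate in b. Its roots are {69/49, 3}. Back-substituting each root into the other basis elements fixes the other coordinates.
  b = 69/49: the earlier basis element becomes a + 4/7 = 0, giving a = -4/7 — point (-4/7, 69/49).
  b = 3: the earlier basis element becomes a - 5 = 0, giving a = 5 — point (5, 3).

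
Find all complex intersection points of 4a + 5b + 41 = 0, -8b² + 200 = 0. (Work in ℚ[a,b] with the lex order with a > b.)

Compute a lex Gröbner basis by Buchberger's algorithm.
f_1 = 4a + 5b + 41, LT = a.
f_2 = -8b² + 200, LT = b².

The S-polynomials (S(f_1,f_2)) all reduce to 0 modulo the current basis, so we have a Gröbner basis.
Inter-reduce: drop elements whose leading term is divisible by another's, tail-reduce, and make monic.
Reduced Gröbner basis: {a + 5/4b + 41/4, b² - 25}.

Elimination: the polynomial b² - 25 lies in the elimination ideal for b, so b ∈ {-5, 5}. For each such b, the remaining basis elements (now univariate) give the rest of the solution.
  b = -5: the earlier basis element becomes a + 4 = 0, giving a = -4 — point (-4, -5).
  b = 5: the earlier basis element becomes a + 33/2 = 0, giving a = -33/2 — point (-33/2, 5).
Check: every point annihilates each of the original generators.
Zero-dimensionality of the ideal guarantees finitely many solutions over ℂ.

{(-4, -5), (-33/2, 5)}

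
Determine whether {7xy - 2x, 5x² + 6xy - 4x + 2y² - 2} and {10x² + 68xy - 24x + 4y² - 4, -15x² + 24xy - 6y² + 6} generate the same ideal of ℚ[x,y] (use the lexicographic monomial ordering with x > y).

Equality of ideals is decidable: compute both reduced Gröbner bases (unique for the ordering) and check whether they agree.
Buchberger on the first generating set:
f_1 = 7xy - 2x, LT = xy.
f_2 = 5x² + 6xy - 4x + 2y² - 2, LT = x².

S(f_1,f_2): lcm = x²y. S = -2/7x² - 6/5xy² + ⅘xy - ⅖y³ + ⅖y.
  leading term x²: subtract (-2/35)·f_2 from -2/7x² - 6/5xy² + ⅘xy - ⅖y³ + ⅖y → -6/5xy² + 8/7xy - 8/35x - ⅖y³ + 4/35y² + ⅖y - 4/35
  leading term xy²: subtract (-6/35y)·f_1 from -6/5xy² + 8/7xy - 8/35x - ⅖y³ + 4/35y² + ⅖y - 4/35 → ⅘xy - 8/35x - ⅖y³ + 4/35y² + ⅖y - 4/35
  leading term xy: subtract (4/35)·f_1 from ⅘xy - 8/35x - ⅖y³ + 4/35y² + ⅖y - 4/35 → -⅖y³ + 4/35y² + ⅖y - 4/35
  leading term y³: no divisor's leading term divides it; move -⅖y³ to the remainder.
  leading term y²: no divisor's leading term divides it; move 4/35y² to the remainder.
  leading term y: no divisor's leading term divides it; move ⅖y to the remainder.
  leading term 1: no divisor's leading term divides it; move -4/35 to the remainder.
  remainder -⅖y³ + 4/35y² + ⅖y - 4/35 ≠ 0; add g_3 = -⅖y³ + 4/35y² + ⅖y - 4/35 to the basis.

The other S-polynomials (S(f_1,g_3), S(f_2,g_3)) all reduce to 0 modulo the current basis, so we have a Gröbner basis.
Inter-reduce: drop elements whose leading term is divisible by another's, tail-reduce, and make monic.
Reduced Gröbner basis: {x² - 16/35x + ⅖y² - ⅖, xy - 2/7x, y³ - 2/7y² - y + 2/7}.

Buchberger on the second generating set:
h_1 = 10x² + 68xy - 24x + 4y² - 4, LT = x².
h_2 = -15x² + 24xy - 6y² + 6, LT = x².

S(h_1,h_2): lcm = x². S = 42/5xy - 12/5x.
  leading term xy: no divisor's leading term divides it; move 42/5xy to the remainder.
  leading term x: no divisor's leading term divides it; move -12/5x to the remainder.
  remainder 42/5xy - 12/5x ≠ 0; add k_3 = 42/5xy - 12/5x to the basis.

S(h_1,k_3): lcm = x²y. S = 2/7x² + 34/5xy² - 12/5xy + ⅖y³ - ⅖y.
  leading term x²: subtract (1/35)·h_1 from 2/7x² + 34/5xy² - 12/5xy + ⅖y³ - ⅖y → 34/5xy² - 152/35xy + 24/35x + ⅖y³ - 4/35y² - ⅖y + 4/35
  leading term xy²: subtract (17/21y)·k_3 from 34/5xy² - 152/35xy + 24/35x + ⅖y³ - 4/35y² - ⅖y + 4/35 → -12/5xy + 24/35x + ⅖y³ - 4/35y² - ⅖y + 4/35
  leading term xy: subtract (-2/7)·k_3 from -12/5xy + 24/35x + ⅖y³ - 4/35y² - ⅖y + 4/35 → ⅖y³ - 4/35y² - ⅖y + 4/35
  leading term y³: no divisor's leading term divides it; move ⅖y³ to the remainder.
  leading term y²: no divisor's leading term divides it; move -4/35y² to the remainder.
  leading term y: no divisor's leading term divides it; move -⅖y to the remainder.
  leading term 1: no divisor's leading term divides it; move 4/35 to the remainder.
  remainder ⅖y³ - 4/35y² - ⅖y + 4/35 ≠ 0; add k_4 = ⅖y³ - 4/35y² - ⅖y + 4/35 to the basis.

The other S-polynomials (S(h_2,k_3), S(h_1,k_4), S(h_2,k_4), S(k_3,k_4)) all reduce to 0 modulo the current basis, so we have a Gröbner basis.
Inter-reduce: drop elements whose leading term is divisible by another's, tail-reduce, and make monic.
Reduced Gröbner basis: {x² - 16/35x + ⅖y² - ⅖, xy - 2/7x, y³ - 2/7y² - y + 2/7}.

Same reduced basis, so the two generating sets span the same ideal.

Yes, the ideals are equal.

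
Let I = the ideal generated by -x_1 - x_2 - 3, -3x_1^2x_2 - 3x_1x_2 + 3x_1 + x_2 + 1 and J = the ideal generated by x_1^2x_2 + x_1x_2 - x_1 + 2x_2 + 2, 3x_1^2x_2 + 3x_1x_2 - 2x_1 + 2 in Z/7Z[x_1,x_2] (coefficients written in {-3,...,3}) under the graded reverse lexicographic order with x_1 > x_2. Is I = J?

Yes, the ideals are equal.

Two ideals are equal iff their reduced Gröbner bases coincide (the reduced basis is unique for a fixed ordering).
Buchberger on the first generating set:
f_1 = -x_1 - x_2 - 3, LT = x_1.
f_2 = -3x_1^2x_2 - 3x_1x_2 + 3x_1 + x_2 + 1, LT = x_1^2x_2.

S(f_1,f_2): lcm = x_1^2x_2. S = x_1x_2^2 + 2x_1x_2 + x_1 - 2x_2 - 2.
  leading term x_1x_2^2: subtract (-x_2^2)·f_1 from x_1x_2^2 + 2x_1x_2 + x_1 - 2x_2 - 2 → -x_2^3 + 2x_1x_2 - 3x_2^2 + x_1 - 2x_2 - 2
  leading term x_2^3: no divisor's leading term divides it; move -x_2^3 to the remainder.
  leading term x_1x_2: subtract (-2x_2)·f_1 from 2x_1x_2 - 3x_2^2 + x_1 - 2x_2 - 2 → 2x_2^2 + x_1 - x_2 - 2
  leading term x_2^2: no divisor's leading term divides it; move 2x_2^2 to the remainder.
  leading term x_1: subtract (-1)·f_1 from x_1 - x_2 - 2 → -2x_2 + 2
  leading term x_2: no divisor's leading term divides it; move -2x_2 to the remainder.
  leading term 1: no divisor's leading term divides it; move 2 to the remainder.
  remainder -x_2^3 + 2x_2^2 - 2x_2 + 2 ≠ 0; add g_3 = -x_2^3 + 2x_2^2 - 2x_2 + 2 to the basis.

The other S-polynomials (S(f_1,g_3), S(f_2,g_3)) all reduce to 0 modulo the current basis, so we have a Gröbner basis.
Inter-reduce: drop elements whose leading term is divisible by another's, tail-reduce, and make monic.
Reduced Gröbner basis: {x_2^3 - 2x_2^2 + 2x_2 - 2, x_1 + x_2 + 3}.

Buchberger on the second generating set:
h_1 = x_1^2x_2 + x_1x_2 - x_1 + 2x_2 + 2, LT = x_1^2x_2.
h_2 = 3x_1^2x_2 + 3x_1x_2 - 2x_1 + 2, LT = x_1^2x_2.

S(h_1,h_2): lcm = x_1^2x_2. S = 2x_1 + 2x_2 - 1.
  leading term x_1: no divisor's leading term divides it; move 2x_1 to the remainder.
  leading term x_2: no divisor's leading term divides it; move 2x_2 to the remainder.
  leading term 1: no divisor's leading term divides it; move -1 to the remainder.
  remainder 2x_1 + 2x_2 - 1 ≠ 0; add k_3 = 2x_1 + 2x_2 - 1 to the basis.

S(h_1,k_3): lcm = x_1^2x_2. S = -x_1x_2^2 - 2x_1x_2 - x_1 + 2x_2 + 2.
  leading term x_1x_2^2: subtract (3x_2^2)·k_3 from -x_1x_2^2 - 2x_1x_2 - x_1 + 2x_2 + 2 → x_2^3 - 2x_1x_2 + 3x_2^2 - x_1 + 2x_2 + 2
  leading term x_2^3: no divisor's leading term divides it; move x_2^3 to the remainder.
  leading term x_1x_2: subtract (-x_2)·k_3 from -2x_1x_2 + 3x_2^2 - x_1 + 2x_2 + 2 → -2x_2^2 - x_1 + x_2 + 2
  leading term x_2^2: no divisor's leading term divides it; move -2x_2^2 to the remainder.
  leading term x_1: subtract (3)·k_3 from -x_1 + x_2 + 2 → 2x_2 - 2
  leading term x_2: no divisor's leading term divides it; move 2x_2 to the remainder.
  leading term 1: no divisor's leading term divides it; move -2 to the remainder.
  remainder x_2^3 - 2x_2^2 + 2x_2 - 2 ≠ 0; add k_4 = x_2^3 - 2x_2^2 + 2x_2 - 2 to the basis.

The other S-polynomials (S(h_2,k_3), S(h_1,k_4), S(h_2,k_4), S(k_3,k_4)) all reduce to 0 modulo the current basis, so we have a Gröbner basis.
Inter-reduce: drop elements whose leading term is divisible by another's, tail-reduce, and make monic.
Reduced Gröbner basis: {x_2^3 - 2x_2^2 + 2x_2 - 2, x_1 + x_2 + 3}.

Same reduced basis, so the two generating sets span the same ideal.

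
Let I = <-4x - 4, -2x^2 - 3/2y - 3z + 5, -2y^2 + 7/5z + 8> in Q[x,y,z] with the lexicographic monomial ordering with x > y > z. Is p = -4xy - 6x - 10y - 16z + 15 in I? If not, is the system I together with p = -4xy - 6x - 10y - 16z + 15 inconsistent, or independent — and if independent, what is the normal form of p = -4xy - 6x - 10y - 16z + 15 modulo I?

Adjoining -4xy - 6x - 10y - 16z + 15 makes the ideal the whole ring: the system is inconsistent.

First compute the reduced Gröbner basis of I by Buchberger's algorithm.
f_1 = -4x - 4, LT = x.
f_2 = -2x^2 - 3/2y - 3z + 5, LT = x^2.
f_3 = -2y^2 + 7/5z + 8, LT = y^2.

S(f_1,f_2): lcm = x^2. S = x - 3/4y - 3/2z + 5/2.
  reduce S modulo (f_1, f_2, f_3):
  remainder -3/4y - 3/2z + 3/2 ≠ 0; add h_4 = -3/4y - 3/2z + 3/2 to the basis.

S(f_3,h_4): lcm = y^2. S = -2yz + 2y - 7/10z - 4.
  reduce S modulo (f_1, f_2, f_3, h_4):
  remainder 4z^2 - 87/10z ≠ 0; add h_5 = 4z^2 - 87/10z to the basis.

The other S-polynomials (S(f_1,f_3), S(f_2,f_3), S(f_1,h_4), S(f_2,h_4), S(f_1,h_5), S(f_2,h_5), S(f_3,h_5), S(h_4,h_5)) all reduce to 0 modulo the current basis, so we have a Gröbner basis.
Inter-reduce: drop elements whose leading term is divisible by another's, tail-reduce, and make monic.
Reduced Gröbner basis: {x + 1, y + 2z - 2, z^2 - 87/40z}.
Label its elements g_1 = x + 1, g_2 = y + 2z - 2, g_3 = z^2 - 87/40z.

Reduce p = -4xy - 6x - 10y - 16z + 15 modulo G:
  leading term xy: subtract (-4y)·g_1 from -4xy - 6x - 10y - 16z + 15 → -6x - 6y - 16z + 15
  leading term x: subtract (-6)·g_1 from -6x - 6y - 16z + 15 → -6y - 16z + 21
  leading term y: subtract (-6)·g_2 from -6y - 16z + 21 → -4z + 9
  leading term z: no divisor's leading term divides it; move -4z to the remainder.
  leading term 1: no divisor's leading term divides it; move 9 to the remainder.
  normal form = -4z + 9.
The normal form is nonzero, so p ∉ I. Since p minus its normal form lies in I, I + (p) = I + (r) where r = -4z + 9; decide whether this ideal is the whole ring.
Run Buchberger on G together with r (pairs among the g_i already reduce to 0 since G is a Gröbner basis):
g_1 = x + 1, LT = x.
g_2 = y + 2z - 2, LT = y.
g_3 = z^2 - 87/40z, LT = z^2.
r = -4z + 9, LT = z.

S(g_3,r): lcm = z^2. S = 3/40z.
  reduce S modulo (g_1, g_2, g_3, r):
  remainder 27/160 ≠ 0; add m_5 = 27/160 to the basis.

The other S-polynomials (S(g_1,g_2), S(g_1,g_3), S(g_1,r), S(g_2,g_3), S(g_2,r), S(g_1,m_5), S(g_2,m_5), S(g_3,m_5), S(r,m_5)) all reduce to 0 modulo the current basis, so we have a Gröbner basis.
Inter-reduce: drop elements whose leading term is divisible by another's, tail-reduce, and make monic.
Reduced Gröbner basis: {1}.
The reduced Gröbner basis of I + (p) is {1}: the ideal is the whole ring, so the enlarged system has no common solution — adjoining p is inconsistent.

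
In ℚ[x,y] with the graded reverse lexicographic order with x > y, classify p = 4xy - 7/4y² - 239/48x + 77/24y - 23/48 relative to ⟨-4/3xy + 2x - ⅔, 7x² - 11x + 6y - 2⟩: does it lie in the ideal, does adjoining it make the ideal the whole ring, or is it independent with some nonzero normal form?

4xy - 7/4y² - 239/48x + 77/24y - 23/48 lies in I (it reduces to 0).

First compute the reduced Gröbner basis of I by Buchberger's algorithm.
f_1 = -4/3xy + 2x - ⅔, LT = xy.
f_2 = 7x² - 11x + 6y - 2, LT = x².

S(f_1,f_2): lcm = x²y. S = -3/2x² + 11/7xy - 6/7y² + ½x + 2/7y.
  leading term x²: subtract (-3/14)·f_2 from -3/2x² + 11/7xy - 6/7y² + ½x + 2/7y → 11/7xy - 6/7y² - 13/7x + 11/7y - 3/7
  leading term xy: subtract (-33/28)·f_1 from 11/7xy - 6/7y² - 13/7x + 11/7y - 3/7 → -6/7y² + ½x + 11/7y - 17/14
  leading term y²: no divisor's leading term divides it; move -6/7y² to the remainder.
  leading term x: no divisor's leading term divides it; move ½x to the remainder.
  leading term y: no divisor's leading term divides it; move 11/7y to the remainder.
  leading term 1: no divisor's leading term divides it; move -17/14 to the remainder.
  remainder -6/7y² + ½x + 11/7y - 17/14 ≠ 0; add h_3 = -6/7y² + ½x + 11/7y - 17/14 to the basis.

S(f_1,h_3): lcm = xy². S = 7/12x² + ⅓xy - 17/12x + ½y.
  leading term x²: subtract (1/12)·f_2 from 7/12x² + ⅓xy - 17/12x + ½y → ⅓xy - ½x + ⅙
  leading term xy: subtract (-¼)·f_1 from ⅓xy - ½x + ⅙ → 0
  remainder 0.

S(f_2,h_3): leading monomials are coprime, so the S-polynomial reduces to 0 (Buchberger's first criterion).
Every S-polynomial of the final basis reduces to 0, so we have a Gröbner basis.
Inter-reduce: drop elements whose leading term is divisible by another's, tail-reduce, and make monic.
Reduced Gröbner basis: {x² - 11/7x + 6/7y - 2/7, xy - 3/2x + ½, y² - 7/12x - 11/6y + 17/12}.
Label its elements g_1 = x² - 11/7x + 6/7y - 2/7, g_2 = xy - 3/2x + ½, g_3 = y² - 7/12x - 11/6y + 17/12.

Reduce p = 4xy - 7/4y² - 239/48x + 77/24y - 23/48 modulo G:
  leading term xy: subtract (4)·g_2 from 4xy - 7/4y² - 239/48x + 77/24y - 23/48 → -7/4y² + 49/48x + 77/24y - 119/48
  leading term y²: subtract (-7/4)·g_3 from -7/4y² + 49/48x + 77/24y - 119/48 → 0
  normal form = 0.
Since the normal form is 0, p ∈ I.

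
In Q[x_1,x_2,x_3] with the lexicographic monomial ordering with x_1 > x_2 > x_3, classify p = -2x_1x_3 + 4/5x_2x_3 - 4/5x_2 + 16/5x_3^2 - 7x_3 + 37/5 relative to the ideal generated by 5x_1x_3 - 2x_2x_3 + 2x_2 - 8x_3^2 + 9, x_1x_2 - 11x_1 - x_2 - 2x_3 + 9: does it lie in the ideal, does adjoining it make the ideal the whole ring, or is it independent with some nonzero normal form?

First compute the reduced Gröbner basis of I by Buchberger's algorithm.
f_1 = 5x_1x_3 - 2x_2x_3 + 2x_2 - 8x_3^2 + 9, LT = x_1x_3.
f_2 = x_1x_2 - 11x_1 - x_2 - 2x_3 + 9, LT = x_1x_2.

S(f_1,f_2): lcm = x_1x_2x_3. S = 11x_1x_3 - 2/5x_2^2x_3 + 2/5x_2^2 - 8/5x_2x_3^2 + x_2x_3 + 9/5x_2 + 2x_3^2 - 9x_3.
  reduce S modulo (f_1, f_2):
  remainder -2/5x_2^2x_3 + 2/5x_2^2 - 8/5x_2x_3^2 + 27/5x_2x_3 - 13/5x_2 + 98/5x_3^2 - 9x_3 - 99/5 ≠ 0; add h_3 = -2/5x_2^2x_3 + 2/5x_2^2 - 8/5x_2x_3^2 + 27/5x_2x_3 - 13/5x_2 + 98/5x_3^2 - 9x_3 - 99/5 to the basis.

The other S-polynomials (S(f_1,h_3), S(f_2,h_3)) all reduce to 0 modulo the current basis, so we have a Gröbner basis.
Inter-reduce: drop elements whose leading term is divisible by another's, tail-reduce, and make monic.
Reduced Gröbner basis: {x_1x_2 - 11x_1 - x_2 - 2x_3 + 9, x_1x_3 - 2/5x_2x_3 + 2/5x_2 - 8/5x_3^2 + 9/5, x_2^2x_3 - x_2^2 + 4x_2x_3^2 - 27/2x_2x_3 + 13/2x_2 - 49x_3^2 + 45/2x_3 + 99/2}.
Label its elements g_1 = x_1x_2 - 11x_1 - x_2 - 2x_3 + 9, g_2 = x_1x_3 - 2/5x_2x_3 + 2/5x_2 - 8/5x_3^2 + 9/5, g_3 = x_2^2x_3 - x_2^2 + 4x_2x_3^2 - 27/2x_2x_3 + 13/2x_2 - 49x_3^2 + 45/2x_3 + 99/2.

Reduce p = -2x_1x_3 + 4/5x_2x_3 - 4/5x_2 + 16/5x_3^2 - 7x_3 + 37/5 modulo G:
  leading term x_1x_3: subtract (-2)·g_2 from -2x_1x_3 + 4/5x_2x_3 - 4/5x_2 + 16/5x_3^2 - 7x_3 + 37/5 → -7x_3 + 11
  leading term x_3: no divisor's leading term divides it; move -7x_3 to the remainder.
  leading term 1: no divisor's leading term divides it; move 11 to the remainder.
  normal form = -7x_3 + 11.
The normal form is nonzero, so p ∉ I. Since p minus its normal form lies in I, I + (p) = I + (r) where r = -7x_3 + 11; decide whether this ideal is the whole ring.
Run Buchberger on G together with r (pairs among the g_i already reduce to 0 since G is a Gröbner basis):
g_1 = x_1x_2 - 11x_1 - x_2 - 2x_3 + 9, LT = x_1x_2.
g_2 = x_1x_3 - 2/5x_2x_3 + 2/5x_2 - 8/5x_3^2 + 9/5, LT = x_1x_3.
g_3 = x_2^2x_3 - x_2^2 + 4x_2x_3^2 - 27/2x_2x_3 + 13/2x_2 - 49x_3^2 + 45/2x_3 + 99/2, LT = x_2^2x_3.
r = -7x_3 + 11, LT = x_3.

S(g_2,r): lcm = x_1x_3. S = 11/7x_1 - 2/5x_2x_3 + 2/5x_2 - 8/5x_3^2 + 9/5.
  reduce S modulo (g_1, g_2, g_3, r):
  remainder 11/7x_1 - 8/35x_2 - 527/245 ≠ 0; add m_5 = 11/7x_1 - 8/35x_2 - 527/245 to the basis.

S(g_3,r): lcm = x_2^2x_3. S = 4/7x_2^2 + 4x_2x_3^2 - 27/2x_2x_3 + 13/2x_2 - 49x_3^2 + 45/2x_3 + 99/2.
  reduce S modulo (g_1, g_2, g_3, r, m_5):
  remainder 4/7x_2^2 - 237/49x_2 - 253/7 ≠ 0; add m_6 = 4/7x_2^2 - 237/49x_2 - 253/7 to the basis.

The other S-polynomials (S(g_1,g_2), S(g_1,g_3), S(g_1,r), S(g_2,g_3), S(g_1,m_5), S(g_2,m_5), S(g_3,m_5), S(r,m_5), S(g_1,m_6), S(g_2,m_6), S(g_3,m_6), S(r,m_6), S(m_5,m_6)) all reduce to 0 modulo the current basis, so we have a Gröbner basis.
Inter-reduce: drop elements whose leading term is divisible by another's, tail-reduce, and make monic.
Reduced Gröbner basis: {x_1 - 8/55x_2 - 527/385, x_2^2 - 237/28x_2 - 253/4, x_3 - 11/7}.
The reduced Gröbner basis of I + (p) is {x_1 - 8/55x_2 - 527/385, x_2^2 - 237/28x_2 - 253/4, x_3 - 11/7} ≠ {1}, a proper ideal, so the enlarged system stays consistent: p is independent of I, with normal form -7x_3 + 11.

-2x_1x_3 + 4/5x_2x_3 - 4/5x_2 + 16/5x_3^2 - 7x_3 + 37/5 is independent of I; its normal form modulo I is -7x_3 + 11.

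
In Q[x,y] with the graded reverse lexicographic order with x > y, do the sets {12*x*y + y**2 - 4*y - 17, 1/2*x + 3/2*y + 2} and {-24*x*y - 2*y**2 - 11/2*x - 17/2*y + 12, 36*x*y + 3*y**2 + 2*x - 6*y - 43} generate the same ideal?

Yes, the ideals are equal.

Since reduced Gröbner bases are canonical representatives of ideals under a given ordering, it suffices to compute and compare them.
Buchberger on the first generating set:
f_1 = 12*x*y + y**2 - 4*y - 17, LT = x*y.
f_2 = 1/2*x + 3/2*y + 2, LT = x.

S(f_1,f_2): lcm = x*y. S = -35/12*y**2 - 13/3*y - 17/12.
  reduce S modulo (f_1, f_2):
  remainder -35/12*y**2 - 13/3*y - 17/12 ≠ 0; add g_3 = -35/12*y**2 - 13/3*y - 17/12 to the basis.

The other S-polynomials (S(f_1,g_3), S(f_2,g_3)) all reduce to 0 modulo the current basis, so we have a Gröbner basis.
Inter-reduce: drop elements whose leading term is divisible by another's, tail-reduce, and make monic.
Reduced Gröbner basis: {y**2 + 52/35*y + 17/35, x + 3*y + 4}.

Buchberger on the second generating set:
h_1 = -24*x*y - 2*y**2 - 11/2*x - 17/2*y + 12, LT = x*y.
h_2 = 36*x*y + 3*y**2 + 2*x - 6*y - 43, LT = x*y.

S(h_1,h_2): lcm = x*y. S = 25/144*x + 25/48*y + 25/36.
  reduce S modulo (h_1, h_2):
  remainder 25/144*x + 25/48*y + 25/36 ≠ 0; add k_3 = 25/144*x + 25/48*y + 25/36 to the basis.

S(h_1,k_3): lcm = x*y. S = -35/12*y**2 + 11/48*x - 175/48*y - 1/2.
  reduce S modulo (h_1, h_2, k_3):
  remainder -35/12*y**2 - 13/3*y - 17/12 ≠ 0; add k_4 = -35/12*y**2 - 13/3*y - 17/12 to the basis.

The other S-polynomials (S(h_2,k_3), S(h_1,k_4), S(h_2,k_4), S(k_3,k_4)) all reduce to 0 modulo the current basis, so we have a Gröbner basis.
Inter-reduce: drop elements whose leading term is divisible by another's, tail-reduce, and make monic.
Reduced Gröbner basis: {y**2 + 52/35*y + 17/35, x + 3*y + 4}.

Same reduced basis, so the two generating sets span the same ideal.
The choice of monomial ordering does not affect the verdict — as long as both bases are computed under the same ordering, their equality decides ideal equality.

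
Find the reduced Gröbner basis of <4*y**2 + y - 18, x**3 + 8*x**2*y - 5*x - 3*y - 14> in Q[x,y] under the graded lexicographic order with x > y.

G = {x**3 + 8*x**2*y - 5*x - 3*y - 14, y**2 + 1/4*y - 9/2}

f_1 = 4*y**2 + y - 18, LT = y**2.
f_2 = x**3 + 8*x**2*y - 5*x - 3*y - 14, LT = x**3.

The S-polynomials (S(f_1,f_2)) all reduce to 0 modulo the current basis, so we have a Gröbner basis.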